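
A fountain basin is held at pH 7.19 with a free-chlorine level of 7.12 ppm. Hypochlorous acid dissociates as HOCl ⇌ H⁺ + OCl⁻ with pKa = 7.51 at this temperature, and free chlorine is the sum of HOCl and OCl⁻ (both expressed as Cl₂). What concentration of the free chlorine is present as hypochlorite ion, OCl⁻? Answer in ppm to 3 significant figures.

2.30 ppm

[OCl⁻]/[HOCl] = 10^(pH − pKa) = 10^(7.19 − 7.51) = 10^-0.32 = 0.4786.
Fraction as HOCl = 1 / (1 + 0.4786) = 0.6763.
OCl⁻ = (1 − 0.6763) × 7.12 ppm = 2.305 ppm.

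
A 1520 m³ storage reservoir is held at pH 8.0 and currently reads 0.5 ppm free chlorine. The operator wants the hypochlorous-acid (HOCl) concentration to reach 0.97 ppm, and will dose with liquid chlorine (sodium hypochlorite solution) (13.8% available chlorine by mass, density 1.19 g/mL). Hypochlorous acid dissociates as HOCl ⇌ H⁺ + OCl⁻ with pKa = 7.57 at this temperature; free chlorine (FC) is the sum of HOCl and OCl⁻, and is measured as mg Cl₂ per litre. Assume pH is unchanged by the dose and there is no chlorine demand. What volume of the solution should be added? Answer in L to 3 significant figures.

28.5 L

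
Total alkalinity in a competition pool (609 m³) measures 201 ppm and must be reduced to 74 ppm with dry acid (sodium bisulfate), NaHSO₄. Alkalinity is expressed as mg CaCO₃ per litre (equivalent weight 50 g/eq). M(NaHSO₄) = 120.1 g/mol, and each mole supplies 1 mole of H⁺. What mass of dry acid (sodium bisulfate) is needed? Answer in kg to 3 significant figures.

186 kg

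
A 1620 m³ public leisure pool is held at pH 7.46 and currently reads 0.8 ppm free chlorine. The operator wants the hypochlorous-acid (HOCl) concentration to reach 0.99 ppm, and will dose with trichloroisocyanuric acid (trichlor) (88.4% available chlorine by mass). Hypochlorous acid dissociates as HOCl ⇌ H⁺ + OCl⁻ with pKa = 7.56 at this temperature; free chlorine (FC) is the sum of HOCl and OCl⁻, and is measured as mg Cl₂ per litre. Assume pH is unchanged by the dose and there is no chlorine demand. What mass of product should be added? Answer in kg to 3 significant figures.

Volume: 1620 m³ = 1,620,000 L.
[OCl⁻]/[HOCl] = 10^(pH − pKa) = 10^(7.46 − 7.56) = 0.7943; fraction as HOCl = 1/(1 + 0.7943) = 0.5573.
Free chlorine required for 0.99 ppm HOCl: 0.99 / 0.5573 = 1.776 ppm.
FC to add: 1.776 − 0.8 = 0.9764 mg/L as Cl₂.
Cl₂ equivalent: 0.9764 mg/L × 1,620,000 L = 1582 g.
Product at 88.4% available Cl: 1582 / 0.884 = 1789 g.

1.79 kg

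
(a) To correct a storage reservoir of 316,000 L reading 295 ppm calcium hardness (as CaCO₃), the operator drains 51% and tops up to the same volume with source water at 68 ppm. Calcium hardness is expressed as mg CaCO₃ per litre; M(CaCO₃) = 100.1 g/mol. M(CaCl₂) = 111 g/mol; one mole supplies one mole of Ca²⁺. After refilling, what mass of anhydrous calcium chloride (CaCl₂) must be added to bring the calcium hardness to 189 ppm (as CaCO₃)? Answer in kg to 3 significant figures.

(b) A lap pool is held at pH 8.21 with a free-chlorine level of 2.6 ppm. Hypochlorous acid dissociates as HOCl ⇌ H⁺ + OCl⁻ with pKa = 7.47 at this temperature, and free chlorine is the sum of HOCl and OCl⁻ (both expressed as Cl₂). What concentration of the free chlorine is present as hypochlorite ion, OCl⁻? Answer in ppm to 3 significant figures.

(a) 3.42 kg; (b) 2.20 ppm

(a) After draining 51% and refilling: 295 × 0.49 + 68 × 0.51 = 179.23 ppm.
(a) Deficit to target: 189 − 179.23 = 9.77 mg/L.
(a) As CaCO₃: 9.77 mg/L × 316,000 L = 3087 g; ÷ 100.1 = 30.84 mol Ca²⁺.
(a) Mass: 30.84 × 111 = 3424 g.

(b) [OCl⁻]/[HOCl] = 10^(pH − pKa) = 10^(8.21 − 7.47) = 10^0.74 = 5.495.
(b) Fraction as HOCl = 1 / (1 + 5.495) = 0.154.
(b) OCl⁻ = (1 − 0.154) × 2.6 ppm = 2.2 ppm.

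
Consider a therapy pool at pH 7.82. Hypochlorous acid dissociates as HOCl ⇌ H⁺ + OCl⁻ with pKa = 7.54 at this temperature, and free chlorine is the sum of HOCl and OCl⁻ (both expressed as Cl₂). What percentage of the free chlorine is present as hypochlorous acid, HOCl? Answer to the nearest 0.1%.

[OCl⁻]/[HOCl] = 10^(pH − pKa) = 10^(7.82 − 7.54) = 10^0.28 = 1.905.
Fraction as HOCl = 1 / (1 + 1.905) = 0.3442.

34.4%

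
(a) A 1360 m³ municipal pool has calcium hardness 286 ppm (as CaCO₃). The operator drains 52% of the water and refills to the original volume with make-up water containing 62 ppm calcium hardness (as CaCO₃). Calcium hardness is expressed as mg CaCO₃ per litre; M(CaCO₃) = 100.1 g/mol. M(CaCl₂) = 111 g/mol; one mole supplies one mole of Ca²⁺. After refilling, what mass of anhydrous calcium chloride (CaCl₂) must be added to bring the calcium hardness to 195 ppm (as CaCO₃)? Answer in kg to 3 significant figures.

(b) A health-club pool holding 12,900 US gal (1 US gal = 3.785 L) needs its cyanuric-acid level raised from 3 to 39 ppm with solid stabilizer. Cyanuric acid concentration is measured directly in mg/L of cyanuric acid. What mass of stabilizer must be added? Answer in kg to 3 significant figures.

(a) 38.4 kg; (b) 1.76 kg

(a) Volume: 1360 m³ = 1,360,000 L.
(a) After draining 52% and refilling: 286 × 0.48 + 62 × 0.52 = 169.52 ppm.
(a) Deficit to target: 195 − 169.52 = 25.48 mg/L.
(a) As CaCO₃: 25.48 mg/L × 1,360,000 L = 34,650 g; ÷ 100.1 = 346.2 mol Ca²⁺.
(a) Mass: 346.2 × 111 = 38,430 g.

(b) Volume: 12,900 US gal × 3.785 L/gal = 48,826 L.
(b) CYA to add: (39 − 3) = 36 mg/L × 48,826 L = 1758 g cyanuric acid.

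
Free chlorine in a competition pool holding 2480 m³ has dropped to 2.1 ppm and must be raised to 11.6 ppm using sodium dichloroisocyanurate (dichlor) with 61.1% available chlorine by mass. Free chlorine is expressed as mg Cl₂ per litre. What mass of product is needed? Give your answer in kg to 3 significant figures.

38.6 kg

Volume: 2480 m³ = 2,480,000 L.
Chlorine deficit: 11.6 − 2.1 = 9.5 ppm = 9.5 mg/L as Cl₂.
Cl₂ equivalent needed: 9.5 mg/L × 2,480,000 L = 23,560,000 mg = 23,560 g.
Product at 61.1% available chlorine: 23,560 / 0.611 = 38,560 g.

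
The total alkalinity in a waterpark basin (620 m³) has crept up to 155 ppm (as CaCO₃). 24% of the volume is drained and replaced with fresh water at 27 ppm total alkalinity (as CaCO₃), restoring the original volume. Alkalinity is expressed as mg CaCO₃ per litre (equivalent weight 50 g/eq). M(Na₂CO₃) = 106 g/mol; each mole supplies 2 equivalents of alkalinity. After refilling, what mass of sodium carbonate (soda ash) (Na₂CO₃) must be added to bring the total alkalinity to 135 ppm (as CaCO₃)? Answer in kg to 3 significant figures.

Volume: 620 m³ = 620,000 L.
After draining 24% and refilling: 155 × 0.76 + 27 × 0.24 = 124.28 ppm.
Deficit to target: 135 − 124.28 = 10.72 mg/L.
As CaCO₃: 10.72 mg/L × 620,000 L = 6646 g; ÷ 50 g/eq ÷ 2 = 66.46 mol Na₂CO₃.
Mass: 66.46 × 106 = 7045 g.

7.05 kg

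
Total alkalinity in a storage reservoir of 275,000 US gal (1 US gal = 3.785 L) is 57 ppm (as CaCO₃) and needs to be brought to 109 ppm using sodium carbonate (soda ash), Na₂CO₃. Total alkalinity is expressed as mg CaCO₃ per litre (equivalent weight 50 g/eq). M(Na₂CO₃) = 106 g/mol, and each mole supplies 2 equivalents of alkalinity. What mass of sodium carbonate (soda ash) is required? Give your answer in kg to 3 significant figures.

57.4 kg

Volume: 275,000 US gal × 3.785 L/gal = 1,040,875 L.
Alkalinity to add: (109 − 57) = 52 mg/L as CaCO₃ × 1,040,875 L = 54,130 g as CaCO₃.
Equivalents: 54,130 g ÷ 50 g/eq = 1083 eq.
Each mole of Na₂CO₃ supplies 2 eq, so 1083 / 2 = 541.3 mol.
Mass: 541.3 mol × 106 g/mol = 57,370 g.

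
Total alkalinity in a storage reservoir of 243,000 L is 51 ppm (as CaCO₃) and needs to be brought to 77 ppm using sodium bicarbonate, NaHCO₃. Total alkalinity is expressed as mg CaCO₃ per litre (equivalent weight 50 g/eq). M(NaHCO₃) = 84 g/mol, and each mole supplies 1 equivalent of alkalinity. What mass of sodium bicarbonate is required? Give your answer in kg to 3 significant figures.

Alkalinity to add: (77 − 51) = 26 mg/L as CaCO₃ × 243,000 L = 6318 g as CaCO₃.
Equivalents: 6318 g ÷ 50 g/eq = 126.4 eq.
NaHCO₃ supplies 1 eq per mole → 126.4 mol.
Mass: 126.4 mol × 84 g/mol = 10,610 g.

10.6 kg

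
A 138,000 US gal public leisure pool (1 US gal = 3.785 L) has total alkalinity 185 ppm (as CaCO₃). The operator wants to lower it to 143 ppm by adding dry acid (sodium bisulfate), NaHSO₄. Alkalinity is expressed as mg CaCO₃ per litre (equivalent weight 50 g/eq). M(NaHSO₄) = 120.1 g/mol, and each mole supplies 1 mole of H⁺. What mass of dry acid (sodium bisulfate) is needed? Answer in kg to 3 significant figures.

52.7 kg

Volume: 138,000 US gal × 3.785 L/gal = 522,330 L.
Alkalinity to neutralize: (185 − 143) = 42 mg/L as CaCO₃ × 522,330 L = 21,940 g as CaCO₃.
Equivalents of H⁺ required: 21,940 ÷ 50 g/eq = 438.8 eq = 438.8 mol NaHSO₄.
Mass of NaHSO₄: 438.8 × 120.1 = 52,690 g.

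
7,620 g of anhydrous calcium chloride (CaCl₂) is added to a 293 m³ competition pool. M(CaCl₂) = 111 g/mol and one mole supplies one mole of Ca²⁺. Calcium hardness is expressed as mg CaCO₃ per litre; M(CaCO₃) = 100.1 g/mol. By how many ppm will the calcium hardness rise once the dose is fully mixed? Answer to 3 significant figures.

Volume: 293 m³ = 293,000 L.
Moles of Ca²⁺: 7,620 g ÷ 111 g/mol = 68.65 mol.
As CaCO₃: 68.65 mol × 100.1 g/mol = 6872 g.
Rise: 6872 g / 293,000 L × 1000 = 23.45 mg/L.

23.5 ppm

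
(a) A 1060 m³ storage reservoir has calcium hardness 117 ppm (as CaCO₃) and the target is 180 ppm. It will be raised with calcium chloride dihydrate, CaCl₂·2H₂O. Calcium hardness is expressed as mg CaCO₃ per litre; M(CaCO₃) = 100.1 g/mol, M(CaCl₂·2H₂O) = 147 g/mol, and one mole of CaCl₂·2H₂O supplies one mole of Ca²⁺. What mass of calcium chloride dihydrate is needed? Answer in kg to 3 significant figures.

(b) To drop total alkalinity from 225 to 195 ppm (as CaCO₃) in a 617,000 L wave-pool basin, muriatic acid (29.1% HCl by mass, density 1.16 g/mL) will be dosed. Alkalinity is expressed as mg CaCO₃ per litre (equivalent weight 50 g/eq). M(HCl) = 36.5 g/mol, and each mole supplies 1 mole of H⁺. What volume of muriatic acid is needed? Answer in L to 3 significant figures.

(a) Volume: 1060 m³ = 1,060,000 L.
(a) Hardness to add: (180 − 117) = 63 mg/L as CaCO₃ × 1,060,000 L = 66,780 g as CaCO₃.
(a) Moles of Ca²⁺ (1 mol Ca²⁺ ≡ 1 mol CaCO₃): 66,780 / 100.1 g/mol = 667.1 mol.
(a) Mass of CaCl₂·2H₂O: 667.1 × 147 = 98,070 g.

(b) Alkalinity to neutralize: (225 − 195) = 30 mg/L as CaCO₃ × 617,000 L = 18,510 g as CaCO₃.
(b) Equivalents of H⁺ required: 18,510 ÷ 50 g/eq = 370.2 eq = 370.2 mol HCl.
(b) Mass of HCl: 370.2 × 36.5 = 13,510 g.
(b) Mass of 29.1% solution: 13,510 / 0.291 = 46,430 g.
(b) Volume: 46,430 g ÷ 1.16 g/mL = 40,030 mL.

(a) 98.1 kg; (b) 40.0 L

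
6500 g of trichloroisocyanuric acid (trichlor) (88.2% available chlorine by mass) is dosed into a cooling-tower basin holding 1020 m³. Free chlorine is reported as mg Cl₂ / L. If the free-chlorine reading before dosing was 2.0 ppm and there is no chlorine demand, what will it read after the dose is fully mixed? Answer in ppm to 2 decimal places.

7.62 ppm

Volume: 1020 m³ = 1,020,000 L.
Available chlorine delivered: 6500 g × 0.882 = 5733 g as Cl₂.
Concentration rise: 5733 g / 1,020,000 L = 5.621 mg/L = 5.62 ppm.
Final FC: 2.0 + 5.62 = 7.62 ppm.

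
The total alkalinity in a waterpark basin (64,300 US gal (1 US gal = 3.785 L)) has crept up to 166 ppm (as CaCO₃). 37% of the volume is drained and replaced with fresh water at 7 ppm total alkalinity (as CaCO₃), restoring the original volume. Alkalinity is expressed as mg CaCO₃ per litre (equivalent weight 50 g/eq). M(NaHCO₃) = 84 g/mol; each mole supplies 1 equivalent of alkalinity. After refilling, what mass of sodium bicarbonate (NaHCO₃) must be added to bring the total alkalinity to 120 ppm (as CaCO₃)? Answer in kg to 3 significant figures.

5.25 kg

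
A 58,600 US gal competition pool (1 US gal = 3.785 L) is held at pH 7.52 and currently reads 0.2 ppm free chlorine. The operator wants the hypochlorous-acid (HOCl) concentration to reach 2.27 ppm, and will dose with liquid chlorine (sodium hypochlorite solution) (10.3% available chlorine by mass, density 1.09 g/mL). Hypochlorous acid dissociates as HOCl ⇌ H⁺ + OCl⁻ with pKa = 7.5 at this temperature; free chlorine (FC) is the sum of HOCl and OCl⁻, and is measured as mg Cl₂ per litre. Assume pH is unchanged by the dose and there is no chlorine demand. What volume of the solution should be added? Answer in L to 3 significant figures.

8.79 L

Volume: 58,600 US gal × 3.785 L/gal = 221,801 L.
[OCl⁻]/[HOCl] = 10^(pH − pKa) = 10^(7.52 − 7.5) = 1.047; fraction as HOCl = 1/(1 + 1.047) = 0.4885.
Free chlorine required for 2.27 ppm HOCl: 2.27 / 0.4885 = 4.647 ppm.
FC to add: 4.647 − 0.2 = 4.447 mg/L as Cl₂.
Cl₂ equivalent: 4.447 mg/L × 221,801 L = 986.3 g.
Product at 10.3% available Cl: 986.3 / 0.103 = 9576 g.
Volume: 9576 g ÷ 1.09 g/mL = 8785 mL.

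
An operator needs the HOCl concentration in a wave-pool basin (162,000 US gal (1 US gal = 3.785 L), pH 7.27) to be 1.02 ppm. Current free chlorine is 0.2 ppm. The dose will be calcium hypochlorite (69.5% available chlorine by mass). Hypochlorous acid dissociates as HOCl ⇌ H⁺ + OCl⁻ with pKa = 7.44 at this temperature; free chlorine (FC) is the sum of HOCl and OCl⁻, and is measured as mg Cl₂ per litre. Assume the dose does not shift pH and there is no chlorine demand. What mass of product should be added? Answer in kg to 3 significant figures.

Volume: 162,000 US gal × 3.785 L/gal = 613,170 L.
[OCl⁻]/[HOCl] = 10^(pH − pKa) = 10^(7.27 − 7.44) = 0.6761; fraction as HOCl = 1/(1 + 0.6761) = 0.5966.
Free chlorine required for 1.02 ppm HOCl: 1.02 / 0.5966 = 1.71 ppm.
FC to add: 1.71 − 0.2 = 1.51 mg/L as Cl₂.
Cl₂ equivalent: 1.51 mg/L × 613,170 L = 925.6 g.
Product at 69.5% available Cl: 925.6 / 0.695 = 1332 g.

1.33 kg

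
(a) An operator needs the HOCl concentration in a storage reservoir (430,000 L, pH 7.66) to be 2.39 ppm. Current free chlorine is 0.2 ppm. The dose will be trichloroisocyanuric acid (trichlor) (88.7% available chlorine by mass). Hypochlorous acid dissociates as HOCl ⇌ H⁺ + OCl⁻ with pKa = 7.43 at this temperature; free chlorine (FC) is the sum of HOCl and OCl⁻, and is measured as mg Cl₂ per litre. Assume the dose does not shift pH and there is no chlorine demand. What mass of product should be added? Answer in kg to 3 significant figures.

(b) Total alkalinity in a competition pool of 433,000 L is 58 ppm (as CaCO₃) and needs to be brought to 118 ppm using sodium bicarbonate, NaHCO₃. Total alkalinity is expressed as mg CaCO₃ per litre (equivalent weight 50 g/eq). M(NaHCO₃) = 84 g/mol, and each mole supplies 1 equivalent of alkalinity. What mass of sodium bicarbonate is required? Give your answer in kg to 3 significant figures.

(a) 3.03 kg; (b) 43.6 kg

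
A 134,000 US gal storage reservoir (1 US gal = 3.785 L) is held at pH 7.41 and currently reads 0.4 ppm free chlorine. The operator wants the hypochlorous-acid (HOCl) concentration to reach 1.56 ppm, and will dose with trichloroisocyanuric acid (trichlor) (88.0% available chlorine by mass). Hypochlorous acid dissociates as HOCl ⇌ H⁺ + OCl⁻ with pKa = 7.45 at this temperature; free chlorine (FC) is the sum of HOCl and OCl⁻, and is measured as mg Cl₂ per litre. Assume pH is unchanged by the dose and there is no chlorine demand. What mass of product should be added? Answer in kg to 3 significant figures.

Volume: 134,000 US gal × 3.785 L/gal = 507,190 L.
[OCl⁻]/[HOCl] = 10^(pH − pKa) = 10^(7.41 − 7.45) = 0.912; fraction as HOCl = 1/(1 + 0.912) = 0.523.
Free chlorine required for 1.56 ppm HOCl: 1.56 / 0.523 = 2.983 ppm.
FC to add: 2.983 − 0.4 = 2.583 mg/L as Cl₂.
Cl₂ equivalent: 2.583 mg/L × 507,190 L = 1310 g.
Product at 88.0% available Cl: 1310 / 0.88 = 1489 g.

1.49 kg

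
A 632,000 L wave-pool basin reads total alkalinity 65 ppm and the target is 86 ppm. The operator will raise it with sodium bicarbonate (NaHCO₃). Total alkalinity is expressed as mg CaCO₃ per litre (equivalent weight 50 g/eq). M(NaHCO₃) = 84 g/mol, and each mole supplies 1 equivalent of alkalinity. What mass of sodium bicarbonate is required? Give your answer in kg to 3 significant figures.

Alkalinity to add: (86 − 65) = 21 mg/L as CaCO₃ × 632,000 L = 13,270 g as CaCO₃.
Equivalents: 13,270 g ÷ 50 g/eq = 265.4 eq.
NaHCO₃ supplies 1 eq per mole → 265.4 mol.
Mass: 265.4 mol × 84 g/mol = 22,300 g.

22.3 kg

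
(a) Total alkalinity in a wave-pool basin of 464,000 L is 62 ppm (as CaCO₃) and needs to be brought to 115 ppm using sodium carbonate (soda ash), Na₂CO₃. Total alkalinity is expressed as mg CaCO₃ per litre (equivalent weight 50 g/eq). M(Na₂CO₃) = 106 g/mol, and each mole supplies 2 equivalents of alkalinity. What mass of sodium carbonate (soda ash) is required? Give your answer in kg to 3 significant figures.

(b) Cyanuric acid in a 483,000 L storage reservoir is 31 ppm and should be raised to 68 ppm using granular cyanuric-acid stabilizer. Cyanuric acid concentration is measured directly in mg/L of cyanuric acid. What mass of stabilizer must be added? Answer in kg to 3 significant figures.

(a) Alkalinity to add: (115 − 62) = 53 mg/L as CaCO₃ × 464,000 L = 24,590 g as CaCO₃.
(a) Equivalents: 24,590 g ÷ 50 g/eq = 491.8 eq.
(a) Each mole of Na₂CO₃ supplies 2 eq, so 491.8 / 2 = 245.9 mol.
(a) Mass: 245.9 mol × 106 g/mol = 26,070 g.

(b) CYA to add: (68 − 31) = 37 mg/L × 483,000 L = 17,870 g cyanuric acid.

(a) 26.1 kg; (b) 17.9 kg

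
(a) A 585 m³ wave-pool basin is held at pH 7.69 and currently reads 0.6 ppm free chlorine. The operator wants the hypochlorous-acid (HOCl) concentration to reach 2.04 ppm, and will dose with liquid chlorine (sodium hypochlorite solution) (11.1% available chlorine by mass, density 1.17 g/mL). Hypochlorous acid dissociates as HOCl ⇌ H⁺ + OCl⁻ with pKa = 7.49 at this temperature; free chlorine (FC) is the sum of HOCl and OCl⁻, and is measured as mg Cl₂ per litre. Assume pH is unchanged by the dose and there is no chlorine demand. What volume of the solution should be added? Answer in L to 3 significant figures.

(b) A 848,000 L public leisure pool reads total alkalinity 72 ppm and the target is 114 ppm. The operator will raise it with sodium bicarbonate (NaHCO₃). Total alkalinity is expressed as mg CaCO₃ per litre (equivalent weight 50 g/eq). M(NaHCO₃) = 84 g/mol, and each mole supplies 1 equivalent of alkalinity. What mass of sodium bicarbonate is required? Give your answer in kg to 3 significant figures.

(a) 21.1 L; (b) 59.8 kg

(a) Volume: 585 m³ = 585,000 L.
(a) [OCl⁻]/[HOCl] = 10^(pH − pKa) = 10^(7.69 − 7.49) = 1.585; fraction as HOCl = 1/(1 + 1.585) = 0.3869.
(a) Free chlorine required for 2.04 ppm HOCl: 2.04 / 0.3869 = 5.273 ppm.
(a) FC to add: 5.273 − 0.6 = 4.673 mg/L as Cl₂.
(a) Cl₂ equivalent: 4.673 mg/L × 585,000 L = 2734 g.
(a) Product at 11.1% available Cl: 2734 / 0.111 = 24,630 g.
(a) Volume: 24,630 g ÷ 1.17 g/mL = 21,050 mL.

(b) Alkalinity to add: (114 − 72) = 42 mg/L as CaCO₃ × 848,000 L = 35,620 g as CaCO₃.
(b) Equivalents: 35,620 g ÷ 50 g/eq = 712.3 eq.
(b) NaHCO₃ supplies 1 eq per mole → 712.3 mol.
(b) Mass: 712.3 mol × 84 g/mol = 59,830 g.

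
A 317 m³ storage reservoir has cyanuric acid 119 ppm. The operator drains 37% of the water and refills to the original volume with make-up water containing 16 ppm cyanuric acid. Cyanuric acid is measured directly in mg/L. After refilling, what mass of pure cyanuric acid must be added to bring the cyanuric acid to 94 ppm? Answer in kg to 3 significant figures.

Volume: 317 m³ = 317,000 L.
After draining 37% and refilling: 119 × 0.63 + 16 × 0.37 = 80.89 ppm.
Deficit to target: 94 − 80.89 = 13.11 mg/L.
Mass: 13.11 mg/L × 317,000 L = 4156 g cyanuric acid.

4.16 kg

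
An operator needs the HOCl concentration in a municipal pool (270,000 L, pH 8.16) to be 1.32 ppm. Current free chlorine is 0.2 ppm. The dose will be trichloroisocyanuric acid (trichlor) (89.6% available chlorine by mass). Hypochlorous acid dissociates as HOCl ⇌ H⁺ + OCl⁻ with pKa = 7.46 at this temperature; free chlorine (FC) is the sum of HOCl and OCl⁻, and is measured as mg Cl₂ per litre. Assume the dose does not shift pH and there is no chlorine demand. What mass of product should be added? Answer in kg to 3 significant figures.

2.33 kg

[OCl⁻]/[HOCl] = 10^(pH − pKa) = 10^(8.16 − 7.46) = 5.012; fraction as HOCl = 1/(1 + 5.012) = 0.1663.
Free chlorine required for 1.32 ppm HOCl: 1.32 / 0.1663 = 7.936 ppm.
FC to add: 7.936 − 0.2 = 7.736 mg/L as Cl₂.
Cl₂ equivalent: 7.736 mg/L × 270,000 L = 2089 g.
Product at 89.6% available Cl: 2089 / 0.896 = 2331 g.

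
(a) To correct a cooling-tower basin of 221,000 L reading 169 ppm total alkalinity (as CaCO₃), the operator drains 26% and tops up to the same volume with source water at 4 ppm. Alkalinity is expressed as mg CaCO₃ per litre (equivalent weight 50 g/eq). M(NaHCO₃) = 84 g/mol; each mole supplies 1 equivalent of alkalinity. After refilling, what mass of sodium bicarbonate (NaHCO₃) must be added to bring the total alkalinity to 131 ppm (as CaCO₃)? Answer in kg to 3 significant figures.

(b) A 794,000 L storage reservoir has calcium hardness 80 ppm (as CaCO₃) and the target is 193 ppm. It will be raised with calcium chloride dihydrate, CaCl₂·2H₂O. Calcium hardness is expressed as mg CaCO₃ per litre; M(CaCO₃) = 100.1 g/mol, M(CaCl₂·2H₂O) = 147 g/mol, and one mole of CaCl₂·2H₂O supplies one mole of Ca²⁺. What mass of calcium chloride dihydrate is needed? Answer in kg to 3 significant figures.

(a) After draining 26% and refilling: 169 × 0.74 + 4 × 0.26 = 126.1 ppm.
(a) Deficit to target: 131 − 126.1 = 4.9 mg/L.
(a) As CaCO₃: 4.9 mg/L × 221,000 L = 1083 g; ÷ 50 g/eq ÷ 1 = 21.66 mol NaHCO₃.
(a) Mass: 21.66 × 84 = 1819 g.

(b) Hardness to add: (193 − 80) = 113 mg/L as CaCO₃ × 794,000 L = 89,720 g as CaCO₃.
(b) Moles of Ca²⁺ (1 mol Ca²⁺ ≡ 1 mol CaCO₃): 89,720 / 100.1 g/mol = 896.3 mol.
(b) Mass of CaCl₂·2H₂O: 896.3 × 147 = 131,800 g.

(a) 1.82 kg; (b) 132 kg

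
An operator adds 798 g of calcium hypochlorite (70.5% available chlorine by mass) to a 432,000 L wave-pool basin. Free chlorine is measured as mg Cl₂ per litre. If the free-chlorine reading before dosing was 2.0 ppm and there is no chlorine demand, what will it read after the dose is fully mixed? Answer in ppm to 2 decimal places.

3.30 ppm

Available chlorine delivered: 798 g × 0.705 = 562.6 g as Cl₂.
Concentration rise: 562.6 g / 432,000 L = 1.302 mg/L = 1.30 ppm.
Final FC: 2.0 + 1.30 = 3.30 ppm.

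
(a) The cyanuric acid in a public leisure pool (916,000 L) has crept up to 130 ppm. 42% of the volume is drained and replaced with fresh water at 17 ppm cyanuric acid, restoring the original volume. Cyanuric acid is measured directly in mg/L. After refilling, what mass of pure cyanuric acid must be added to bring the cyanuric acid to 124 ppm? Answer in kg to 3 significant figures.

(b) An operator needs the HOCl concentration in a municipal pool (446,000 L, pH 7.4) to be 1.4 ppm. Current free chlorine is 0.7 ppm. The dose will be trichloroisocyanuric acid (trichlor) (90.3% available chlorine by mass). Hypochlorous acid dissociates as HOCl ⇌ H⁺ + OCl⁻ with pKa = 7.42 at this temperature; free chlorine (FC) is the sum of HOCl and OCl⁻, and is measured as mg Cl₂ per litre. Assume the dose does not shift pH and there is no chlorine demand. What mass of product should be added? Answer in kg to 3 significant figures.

(a) 38.0 kg; (b) 1.01 kg

(a) After draining 42% and refilling: 130 × 0.58 + 17 × 0.42 = 82.54 ppm.
(a) Deficit to target: 124 − 82.54 = 41.46 mg/L.
(a) Mass: 41.46 mg/L × 916,000 L = 37,980 g cyanuric acid.

(b) [OCl⁻]/[HOCl] = 10^(pH − pKa) = 10^(7.4 − 7.42) = 0.955; fraction as HOCl = 1/(1 + 0.955) = 0.5115.
(b) Free chlorine required for 1.4 ppm HOCl: 1.4 / 0.5115 = 2.737 ppm.
(b) FC to add: 2.737 − 0.7 = 2.037 mg/L as Cl₂.
(b) Cl₂ equivalent: 2.037 mg/L × 446,000 L = 908.5 g.
(b) Product at 90.3% available Cl: 908.5 / 0.903 = 1006 g.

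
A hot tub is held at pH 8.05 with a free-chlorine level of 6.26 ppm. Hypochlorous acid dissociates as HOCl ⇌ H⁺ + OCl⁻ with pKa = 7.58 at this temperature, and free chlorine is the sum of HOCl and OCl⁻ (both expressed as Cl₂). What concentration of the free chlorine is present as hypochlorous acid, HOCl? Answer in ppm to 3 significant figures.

1.58 ppm

[OCl⁻]/[HOCl] = 10^(pH − pKa) = 10^(8.05 − 7.58) = 10^0.47 = 2.951.
Fraction as HOCl = 1 / (1 + 2.951) = 0.2531.
HOCl = 0.2531 × 6.26 ppm = 1.584 ppm.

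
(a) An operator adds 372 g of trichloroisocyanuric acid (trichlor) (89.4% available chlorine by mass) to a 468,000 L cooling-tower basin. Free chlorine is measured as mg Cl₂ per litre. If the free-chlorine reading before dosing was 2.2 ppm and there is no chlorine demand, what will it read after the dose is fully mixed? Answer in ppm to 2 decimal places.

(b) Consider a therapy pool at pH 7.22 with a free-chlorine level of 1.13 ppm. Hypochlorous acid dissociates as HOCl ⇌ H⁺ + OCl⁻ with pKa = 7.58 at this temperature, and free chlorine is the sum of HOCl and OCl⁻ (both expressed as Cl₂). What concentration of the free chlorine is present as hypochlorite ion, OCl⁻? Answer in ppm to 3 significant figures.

(a) 2.91 ppm; (b) 0.343 ppm

(a) Available chlorine delivered: 372 g × 0.894 = 332.6 g as Cl₂.
(a) Concentration rise: 332.6 g / 468,000 L = 0.7106 mg/L = 0.71 ppm.
(a) Final FC: 2.2 + 0.71 = 2.91 ppm.

(b) [OCl⁻]/[HOCl] = 10^(pH − pKa) = 10^(7.22 − 7.58) = 10^-0.36 = 0.4365.
(b) Fraction as HOCl = 1 / (1 + 0.4365) = 0.6961.
(b) OCl⁻ = (1 − 0.6961) × 1.13 ppm = 0.3434 ppm.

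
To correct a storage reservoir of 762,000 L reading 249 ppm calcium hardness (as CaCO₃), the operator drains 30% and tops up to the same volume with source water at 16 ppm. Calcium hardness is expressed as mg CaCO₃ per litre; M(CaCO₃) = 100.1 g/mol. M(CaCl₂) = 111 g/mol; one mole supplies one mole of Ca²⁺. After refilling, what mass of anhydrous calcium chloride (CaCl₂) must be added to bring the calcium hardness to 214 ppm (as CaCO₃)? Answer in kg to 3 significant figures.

After draining 30% and refilling: 249 × 0.70 + 16 × 0.30 = 179.1 ppm.
Deficit to target: 214 − 179.1 = 34.9 mg/L.
As CaCO₃: 34.9 mg/L × 762,000 L = 26,590 g; ÷ 100.1 = 265.7 mol Ca²⁺.
Mass: 265.7 × 111 = 29,490 g.

29.5 kg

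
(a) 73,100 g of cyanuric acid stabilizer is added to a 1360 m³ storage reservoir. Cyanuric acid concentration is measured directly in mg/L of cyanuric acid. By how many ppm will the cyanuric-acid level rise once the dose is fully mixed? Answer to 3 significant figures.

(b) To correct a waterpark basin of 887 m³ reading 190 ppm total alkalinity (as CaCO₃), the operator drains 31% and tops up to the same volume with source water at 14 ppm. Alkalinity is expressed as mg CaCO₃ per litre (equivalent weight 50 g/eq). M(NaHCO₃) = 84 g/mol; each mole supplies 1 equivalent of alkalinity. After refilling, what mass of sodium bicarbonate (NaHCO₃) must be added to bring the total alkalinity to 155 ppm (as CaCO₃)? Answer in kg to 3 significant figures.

(a) 53.8 ppm; (b) 29.1 kg

(a) Volume: 1360 m³ = 1,360,000 L.
(a) Rise: 73,100 g / 1,360,000 L × 1000 = 53.75 mg/L.

(b) Volume: 887 m³ = 887,000 L.
(b) After draining 31% and refilling: 190 × 0.69 + 14 × 0.31 = 135.44 ppm.
(b) Deficit to target: 155 − 135.44 = 19.56 mg/L.
(b) As CaCO₃: 19.56 mg/L × 887,000 L = 17,350 g; ÷ 50 g/eq ÷ 1 = 347 mol NaHCO₃.
(b) Mass: 347 × 84 = 29,150 g.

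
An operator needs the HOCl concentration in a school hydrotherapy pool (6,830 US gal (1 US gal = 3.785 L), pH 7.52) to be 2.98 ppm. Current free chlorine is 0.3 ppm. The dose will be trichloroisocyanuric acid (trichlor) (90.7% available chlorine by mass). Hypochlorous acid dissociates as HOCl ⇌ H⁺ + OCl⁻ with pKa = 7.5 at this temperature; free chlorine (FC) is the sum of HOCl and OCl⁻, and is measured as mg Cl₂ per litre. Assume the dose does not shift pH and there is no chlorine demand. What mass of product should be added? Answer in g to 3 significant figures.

165 g

Volume: 6,830 US gal × 3.785 L/gal = 25,852 L.
[OCl⁻]/[HOCl] = 10^(pH − pKa) = 10^(7.52 − 7.5) = 1.047; fraction as HOCl = 1/(1 + 1.047) = 0.4885.
Free chlorine required for 2.98 ppm HOCl: 2.98 / 0.4885 = 6.1 ppm.
FC to add: 6.1 − 0.3 = 5.8 mg/L as Cl₂.
Cl₂ equivalent: 5.8 mg/L × 25,852 L = 150 g.
Product at 90.7% available Cl: 150 / 0.907 = 165.3 g.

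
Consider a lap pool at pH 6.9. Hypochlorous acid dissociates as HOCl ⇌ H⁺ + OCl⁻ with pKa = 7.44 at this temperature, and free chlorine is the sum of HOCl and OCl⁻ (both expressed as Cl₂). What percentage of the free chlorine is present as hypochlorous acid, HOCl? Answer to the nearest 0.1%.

77.6%

[OCl⁻]/[HOCl] = 10^(pH − pKa) = 10^(6.9 − 7.44) = 10^-0.54 = 0.2884.
Fraction as HOCl = 1 / (1 + 0.2884) = 0.7762.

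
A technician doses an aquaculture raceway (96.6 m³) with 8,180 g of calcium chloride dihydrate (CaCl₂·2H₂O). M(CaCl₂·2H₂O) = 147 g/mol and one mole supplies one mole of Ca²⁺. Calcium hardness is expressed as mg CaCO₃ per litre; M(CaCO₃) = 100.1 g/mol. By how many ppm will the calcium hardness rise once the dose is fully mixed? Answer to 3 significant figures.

Volume: 96.6 m³ = 96,600 L.
Moles of Ca²⁺: 8,180 g ÷ 147 g/mol = 55.65 mol.
As CaCO₃: 55.65 mol × 100.1 g/mol = 5570 g.
Rise: 5570 g / 96,600 L × 1000 = 57.66 mg/L.

57.7 ppm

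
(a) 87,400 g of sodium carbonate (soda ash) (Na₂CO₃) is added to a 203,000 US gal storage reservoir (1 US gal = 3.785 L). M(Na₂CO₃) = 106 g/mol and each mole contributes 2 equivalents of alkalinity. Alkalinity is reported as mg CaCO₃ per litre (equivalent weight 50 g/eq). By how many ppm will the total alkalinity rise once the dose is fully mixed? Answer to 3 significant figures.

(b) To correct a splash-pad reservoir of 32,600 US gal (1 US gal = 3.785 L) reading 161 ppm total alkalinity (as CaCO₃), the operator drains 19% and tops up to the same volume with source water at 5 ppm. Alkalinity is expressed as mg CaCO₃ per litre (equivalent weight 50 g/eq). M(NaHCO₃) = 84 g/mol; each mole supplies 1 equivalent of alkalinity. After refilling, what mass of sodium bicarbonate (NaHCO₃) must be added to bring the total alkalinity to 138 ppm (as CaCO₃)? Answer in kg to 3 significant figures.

(a) 107 ppm; (b) 1.38 kg

(a) Volume: 203,000 US gal × 3.785 L/gal = 768,355 L.
(a) Moles of Na₂CO₃: 87,400 g ÷ 106 g/mol = 824.5 mol → 1649 eq of alkalinity.
(a) As CaCO₃: 1649 eq × 50 g/eq = 82,450 g.
(a) Rise: 82,450 g / 768,355 L × 1000 = 107.3 mg/L.

(b) Volume: 32,600 US gal × 3.785 L/gal = 123,391 L.
(b) After draining 19% and refilling: 161 × 0.81 + 5 × 0.19 = 131.36 ppm.
(b) Deficit to target: 138 − 131.36 = 6.64 mg/L.
(b) As CaCO₃: 6.64 mg/L × 123,391 L = 819.3 g; ÷ 50 g/eq ÷ 1 = 16.39 mol NaHCO₃.
(b) Mass: 16.39 × 84 = 1376 g.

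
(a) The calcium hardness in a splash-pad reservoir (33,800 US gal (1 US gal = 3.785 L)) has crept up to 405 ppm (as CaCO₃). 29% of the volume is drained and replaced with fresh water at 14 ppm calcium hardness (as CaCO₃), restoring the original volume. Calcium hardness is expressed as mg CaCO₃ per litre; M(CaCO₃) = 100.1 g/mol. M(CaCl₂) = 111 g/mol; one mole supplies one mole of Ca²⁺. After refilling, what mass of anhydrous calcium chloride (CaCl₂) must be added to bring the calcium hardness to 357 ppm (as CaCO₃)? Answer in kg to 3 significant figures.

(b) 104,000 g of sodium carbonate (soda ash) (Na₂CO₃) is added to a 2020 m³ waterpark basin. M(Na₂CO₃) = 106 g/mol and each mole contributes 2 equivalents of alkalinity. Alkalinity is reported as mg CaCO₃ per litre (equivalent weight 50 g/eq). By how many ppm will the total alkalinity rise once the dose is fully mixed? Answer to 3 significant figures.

(a) 9.28 kg; (b) 48.6 ppm

(a) Volume: 33,800 US gal × 3.785 L/gal = 127,933 L.
(a) After draining 29% and refilling: 405 × 0.71 + 14 × 0.29 = 291.61 ppm.
(a) Deficit to target: 357 − 291.61 = 65.39 mg/L.
(a) As CaCO₃: 65.39 mg/L × 127,933 L = 8366 g; ÷ 100.1 = 83.57 mol Ca²⁺.
(a) Mass: 83.57 × 111 = 9276 g.

(b) Volume: 2020 m³ = 2,020,000 L.
(b) Moles of Na₂CO₃: 104,000 g ÷ 106 g/mol = 981.1 mol → 1962 eq of alkalinity.
(b) As CaCO₃: 1962 eq × 50 g/eq = 98,110 g.
(b) Rise: 98,110 g / 2,020,000 L × 1000 = 48.57 mg/L.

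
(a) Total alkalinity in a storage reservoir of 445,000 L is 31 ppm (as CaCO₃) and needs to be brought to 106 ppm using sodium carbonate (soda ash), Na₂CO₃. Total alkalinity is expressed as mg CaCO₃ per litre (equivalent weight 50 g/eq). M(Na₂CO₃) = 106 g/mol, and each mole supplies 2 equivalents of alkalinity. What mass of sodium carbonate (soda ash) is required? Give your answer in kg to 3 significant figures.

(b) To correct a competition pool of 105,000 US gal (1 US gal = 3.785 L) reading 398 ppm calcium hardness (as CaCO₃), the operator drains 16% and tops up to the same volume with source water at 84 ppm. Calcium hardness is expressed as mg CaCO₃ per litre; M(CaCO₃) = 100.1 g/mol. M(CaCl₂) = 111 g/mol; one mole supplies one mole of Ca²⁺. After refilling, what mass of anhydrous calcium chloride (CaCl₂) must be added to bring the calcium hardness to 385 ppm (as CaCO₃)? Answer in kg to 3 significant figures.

(a) 35.4 kg; (b) 16.4 kg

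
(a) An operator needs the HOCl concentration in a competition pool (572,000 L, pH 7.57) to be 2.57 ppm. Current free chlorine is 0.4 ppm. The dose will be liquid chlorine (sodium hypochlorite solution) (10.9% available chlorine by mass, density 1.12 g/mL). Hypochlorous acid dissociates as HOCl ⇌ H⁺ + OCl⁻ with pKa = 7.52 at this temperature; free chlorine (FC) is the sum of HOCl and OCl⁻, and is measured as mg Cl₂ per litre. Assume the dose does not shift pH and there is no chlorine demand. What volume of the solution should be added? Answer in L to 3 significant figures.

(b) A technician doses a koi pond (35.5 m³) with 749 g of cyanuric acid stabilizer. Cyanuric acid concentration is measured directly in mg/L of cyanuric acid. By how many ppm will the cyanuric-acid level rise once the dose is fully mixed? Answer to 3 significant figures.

(a) 23.7 L; (b) 21.1 ppm

(a) [OCl⁻]/[HOCl] = 10^(pH − pKa) = 10^(7.57 − 7.52) = 1.122; fraction as HOCl = 1/(1 + 1.122) = 0.4712.
(a) Free chlorine required for 2.57 ppm HOCl: 2.57 / 0.4712 = 5.454 ppm.
(a) FC to add: 5.454 − 0.4 = 5.054 mg/L as Cl₂.
(a) Cl₂ equivalent: 5.054 mg/L × 572,000 L = 2891 g.
(a) Product at 10.9% available Cl: 2891 / 0.109 = 26,520 g.
(a) Volume: 26,520 g ÷ 1.12 g/mL = 23,680 mL.

(b) Volume: 35.5 m³ = 35,500 L.
(b) Rise: 749 g / 35,500 L × 1000 = 21.1 mg/L.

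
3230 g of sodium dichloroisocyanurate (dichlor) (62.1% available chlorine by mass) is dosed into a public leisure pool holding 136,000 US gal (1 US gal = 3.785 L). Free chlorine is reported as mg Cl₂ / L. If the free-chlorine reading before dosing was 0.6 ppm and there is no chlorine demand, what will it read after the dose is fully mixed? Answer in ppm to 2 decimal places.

Volume: 136,000 US gal × 3.785 L/gal = 514,760 L.
Available chlorine delivered: 3230 g × 0.621 = 2006 g as Cl₂.
Concentration rise: 2006 g / 514,760 L = 3.897 mg/L = 3.90 ppm.
Final FC: 0.6 + 3.90 = 4.50 ppm.

4.50 ppm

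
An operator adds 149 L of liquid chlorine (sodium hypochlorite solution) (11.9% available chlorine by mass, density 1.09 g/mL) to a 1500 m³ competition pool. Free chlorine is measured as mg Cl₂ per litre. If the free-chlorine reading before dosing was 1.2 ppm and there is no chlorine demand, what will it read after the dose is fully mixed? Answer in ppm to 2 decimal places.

14.08 ppm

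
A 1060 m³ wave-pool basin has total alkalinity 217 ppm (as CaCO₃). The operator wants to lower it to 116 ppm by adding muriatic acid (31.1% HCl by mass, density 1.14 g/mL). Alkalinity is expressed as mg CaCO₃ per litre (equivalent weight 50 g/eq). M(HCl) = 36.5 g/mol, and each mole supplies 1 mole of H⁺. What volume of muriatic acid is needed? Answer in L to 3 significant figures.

220 L

Volume: 1060 m³ = 1,060,000 L.
Alkalinity to neutralize: (217 − 116) = 101 mg/L as CaCO₃ × 1,060,000 L = 107,100 g as CaCO₃.
Equivalents of H⁺ required: 107,100 ÷ 50 g/eq = 2141 eq = 2141 mol HCl.
Mass of HCl: 2141 × 36.5 = 78,150 g.
Mass of 31.1% solution: 78,150 / 0.311 = 251,300 g.
Volume: 251,300 g ÷ 1.14 g/mL = 220,400 mL.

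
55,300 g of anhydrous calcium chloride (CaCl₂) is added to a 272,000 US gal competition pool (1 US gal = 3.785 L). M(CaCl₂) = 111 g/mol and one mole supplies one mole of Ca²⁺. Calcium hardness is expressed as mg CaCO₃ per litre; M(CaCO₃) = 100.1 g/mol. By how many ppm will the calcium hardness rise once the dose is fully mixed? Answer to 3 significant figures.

48.4 ppm

Volume: 272,000 US gal × 3.785 L/gal = 1,029,520 L.
Moles of Ca²⁺: 55,300 g ÷ 111 g/mol = 498.2 mol.
As CaCO₃: 498.2 mol × 100.1 g/mol = 49,870 g.
Rise: 49,870 g / 1,029,520 L × 1000 = 48.44 mg/L.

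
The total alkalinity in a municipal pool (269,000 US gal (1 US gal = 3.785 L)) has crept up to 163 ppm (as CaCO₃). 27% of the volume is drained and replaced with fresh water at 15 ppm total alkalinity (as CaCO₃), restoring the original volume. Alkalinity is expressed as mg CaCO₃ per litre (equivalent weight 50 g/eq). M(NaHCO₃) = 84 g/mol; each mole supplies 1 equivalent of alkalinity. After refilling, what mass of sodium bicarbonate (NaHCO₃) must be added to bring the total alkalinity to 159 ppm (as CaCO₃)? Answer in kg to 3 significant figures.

Volume: 269,000 US gal × 3.785 L/gal = 1,018,165 L.
After draining 27% and refilling: 163 × 0.73 + 15 × 0.27 = 123.04 ppm.
Deficit to target: 159 − 123.04 = 35.96 mg/L.
As CaCO₃: 35.96 mg/L × 1,018,165 L = 36,610 g; ÷ 50 g/eq ÷ 1 = 732.3 mol NaHCO₃.
Mass: 732.3 × 84 = 61,510 g.

61.5 kg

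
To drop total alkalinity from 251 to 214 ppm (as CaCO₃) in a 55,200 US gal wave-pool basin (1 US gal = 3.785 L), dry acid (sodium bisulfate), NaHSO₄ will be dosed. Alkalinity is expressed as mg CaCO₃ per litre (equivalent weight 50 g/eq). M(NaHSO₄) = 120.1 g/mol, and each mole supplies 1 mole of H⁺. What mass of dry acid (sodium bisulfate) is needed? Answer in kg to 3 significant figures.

18.6 kg

Volume: 55,200 US gal × 3.785 L/gal = 208,932 L.
Alkalinity to neutralize: (251 − 214) = 37 mg/L as CaCO₃ × 208,932 L = 7730 g as CaCO₃.
Equivalents of H⁺ required: 7730 ÷ 50 g/eq = 154.6 eq = 154.6 mol NaHSO₄.
Mass of NaHSO₄: 154.6 × 120.1 = 18,570 g.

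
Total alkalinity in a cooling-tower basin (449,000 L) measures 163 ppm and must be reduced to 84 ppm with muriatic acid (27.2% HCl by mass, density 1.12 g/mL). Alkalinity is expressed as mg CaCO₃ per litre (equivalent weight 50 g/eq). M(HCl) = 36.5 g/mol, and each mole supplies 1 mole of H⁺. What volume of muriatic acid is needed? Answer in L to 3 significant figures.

85.0 L

Alkalinity to neutralize: (163 − 84) = 79 mg/L as CaCO₃ × 449,000 L = 35,470 g as CaCO₃.
Equivalents of H⁺ required: 35,470 ÷ 50 g/eq = 709.4 eq = 709.4 mol HCl.
Mass of HCl: 709.4 × 36.5 = 25,890 g.
Mass of 27.2% solution: 25,890 / 0.272 = 95,200 g.
Volume: 95,200 g ÷ 1.12 g/mL = 85,000 mL.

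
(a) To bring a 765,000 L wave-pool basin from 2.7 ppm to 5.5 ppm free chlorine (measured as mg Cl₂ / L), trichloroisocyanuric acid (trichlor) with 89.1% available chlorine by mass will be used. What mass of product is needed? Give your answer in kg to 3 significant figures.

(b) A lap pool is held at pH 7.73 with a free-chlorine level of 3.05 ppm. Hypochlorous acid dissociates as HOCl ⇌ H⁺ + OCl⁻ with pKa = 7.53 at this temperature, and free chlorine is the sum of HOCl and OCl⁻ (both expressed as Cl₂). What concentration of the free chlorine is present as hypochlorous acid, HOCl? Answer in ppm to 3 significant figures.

(a) 2.40 kg; (b) 1.18 ppm

(a) Chlorine deficit: 5.5 − 2.7 = 2.8 ppm = 2.8 mg/L as Cl₂.
(a) Cl₂ equivalent needed: 2.8 mg/L × 765,000 L = 2,142,000 mg = 2142 g.
(a) Product at 89.1% available chlorine: 2142 / 0.891 = 2404 g.

(b) [OCl⁻]/[HOCl] = 10^(pH − pKa) = 10^(7.73 − 7.53) = 10^0.20 = 1.585.
(b) Fraction as HOCl = 1 / (1 + 1.585) = 0.3869.
(b) HOCl = 0.3869 × 3.05 ppm = 1.18 ppm.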